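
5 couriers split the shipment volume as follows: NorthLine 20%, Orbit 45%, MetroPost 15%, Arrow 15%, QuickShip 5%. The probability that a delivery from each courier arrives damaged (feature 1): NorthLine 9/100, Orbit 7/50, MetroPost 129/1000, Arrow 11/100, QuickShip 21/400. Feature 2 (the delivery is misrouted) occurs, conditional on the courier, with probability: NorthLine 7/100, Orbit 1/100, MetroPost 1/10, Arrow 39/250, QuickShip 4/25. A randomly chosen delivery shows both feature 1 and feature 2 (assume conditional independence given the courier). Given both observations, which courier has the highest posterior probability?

By Bayes' rule, posterior ∝ prior × likelihood:
  NorthLine: 0.2 × 0.09 × 0.07 = 0.00126
  Orbit: 0.45 × 0.14 × 0.01 = 0.00063
  MetroPost: 0.15 × 0.129 × 0.1 = 0.001935
  Arrow: 0.15 × 0.11 × 0.156 = 0.002574
  QuickShip: 0.05 × 0.0525 × 0.16 = 0.00042
Sum = 0.006819.
Largest term belongs to Arrow, so Arrow is most probable.

Arrow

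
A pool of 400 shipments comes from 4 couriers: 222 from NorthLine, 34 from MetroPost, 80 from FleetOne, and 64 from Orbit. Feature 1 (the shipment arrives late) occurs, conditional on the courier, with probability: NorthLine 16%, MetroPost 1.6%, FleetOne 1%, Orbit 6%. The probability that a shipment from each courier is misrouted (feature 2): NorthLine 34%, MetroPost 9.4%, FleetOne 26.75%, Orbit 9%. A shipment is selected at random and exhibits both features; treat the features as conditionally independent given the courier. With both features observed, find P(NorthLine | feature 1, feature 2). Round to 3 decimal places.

0.952

Prior × likelihood for each hypothesis:
  NorthLine: 0.555 × 0.16 × 0.34 = 0.030192
  MetroPost: 0.085 × 0.016 × 0.094 = 0.00012784
  FleetOne: 0.2 × 0.01 × 0.2675 = 0.000535
  Orbit: 0.16 × 0.06 × 0.09 = 0.000864
Total = 0.03171884.
P(NorthLine | evidence) = 0.030192 / 0.03171884 ≈ 0.952.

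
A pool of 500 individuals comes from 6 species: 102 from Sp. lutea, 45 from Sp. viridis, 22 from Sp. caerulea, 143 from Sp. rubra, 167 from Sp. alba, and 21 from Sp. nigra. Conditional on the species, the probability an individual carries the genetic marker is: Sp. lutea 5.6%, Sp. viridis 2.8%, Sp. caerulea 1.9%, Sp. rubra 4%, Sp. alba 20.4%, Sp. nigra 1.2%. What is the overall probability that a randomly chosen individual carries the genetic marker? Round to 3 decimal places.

0.095

Prior × likelihood for each hypothesis:
  Sp. lutea: 0.204 × 0.056 = 0.011424
  Sp. viridis: 0.09 × 0.028 = 0.00252
  Sp. caerulea: 0.044 × 0.019 = 0.000836
  Sp. rubra: 0.286 × 0.04 = 0.01144
  Sp. alba: 0.334 × 0.204 = 0.068136
  Sp. nigra: 0.042 × 0.012 = 0.000504
P(marker) = 0.011424 + 0.00252 + 0.000836 + 0.01144 + 0.068136 + 0.000504 = 0.09486 → 0.095.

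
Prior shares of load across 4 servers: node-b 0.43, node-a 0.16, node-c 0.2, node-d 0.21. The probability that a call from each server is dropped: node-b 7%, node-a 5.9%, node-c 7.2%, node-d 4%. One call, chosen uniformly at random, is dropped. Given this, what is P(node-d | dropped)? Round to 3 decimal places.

Unnormalized posteriors (prior × likelihood):
  node-b: 0.43 × 0.07 = 0.0301
  node-a: 0.16 × 0.059 = 0.00944
  node-c: 0.2 × 0.072 = 0.0144
  node-d: 0.21 × 0.04 = 0.0084
Normalizing constant = 0.06234.
P(node-d | evidence) = 0.0084 / 0.06234 ≈ 0.135.

0.135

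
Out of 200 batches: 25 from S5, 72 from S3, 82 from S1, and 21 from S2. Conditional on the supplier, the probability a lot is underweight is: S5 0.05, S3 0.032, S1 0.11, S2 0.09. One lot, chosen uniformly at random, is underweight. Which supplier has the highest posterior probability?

By Bayes' rule, posterior ∝ prior × likelihood:
  S5: 0.125 × 0.05 = 0.00625
  S3: 0.36 × 0.032 = 0.01152
  S1: 0.41 × 0.11 = 0.0451
  S2: 0.105 × 0.09 = 0.00945
Total = 0.07232.
Largest term belongs to S1, so S1 is most probable.

S1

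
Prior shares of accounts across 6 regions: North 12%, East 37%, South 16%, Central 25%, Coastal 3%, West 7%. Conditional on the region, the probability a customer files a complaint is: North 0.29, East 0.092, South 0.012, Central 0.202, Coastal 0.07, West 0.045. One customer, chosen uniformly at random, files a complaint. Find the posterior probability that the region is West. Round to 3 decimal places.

Unnormalized posteriors (prior × likelihood):
  North: 0.12 × 0.29 = 0.0348
  East: 0.37 × 0.092 = 0.03404
  South: 0.16 × 0.012 = 0.00192
  Central: 0.25 × 0.202 = 0.0505
  Coastal: 0.03 × 0.07 = 0.0021
  West: 0.07 × 0.045 = 0.00315
Normalizing constant = 0.12651.
P(West | evidence) = 0.00315 / 0.12651 ≈ 0.025.

0.025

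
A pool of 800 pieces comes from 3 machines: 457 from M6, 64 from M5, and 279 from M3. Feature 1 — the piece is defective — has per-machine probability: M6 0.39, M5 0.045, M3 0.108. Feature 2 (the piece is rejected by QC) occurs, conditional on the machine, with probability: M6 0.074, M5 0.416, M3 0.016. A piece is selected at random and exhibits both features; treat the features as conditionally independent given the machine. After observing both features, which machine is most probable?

M6

By Bayes' rule, posterior ∝ prior × likelihood:
  M6: 0.57125 × 0.39 × 0.074 = 0.016486275
  M5: 0.08 × 0.045 × 0.416 = 0.0014976
  M3: 0.34875 × 0.108 × 0.016 = 0.00060264
Total = 0.018586515.
Largest term belongs to M6, so M6 is most probable.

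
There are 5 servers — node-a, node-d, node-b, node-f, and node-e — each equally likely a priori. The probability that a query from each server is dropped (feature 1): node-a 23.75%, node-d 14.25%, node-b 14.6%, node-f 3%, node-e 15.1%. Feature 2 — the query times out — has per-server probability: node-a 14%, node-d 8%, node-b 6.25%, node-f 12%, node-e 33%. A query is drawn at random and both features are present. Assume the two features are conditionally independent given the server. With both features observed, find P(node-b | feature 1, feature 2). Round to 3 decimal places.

0.085

With a uniform prior (1/5 each), posterior ∝ likelihood:
  node-a: 0.2375 × 0.14 = 0.03325
  node-d: 0.1425 × 0.08 = 0.0114
  node-b: 0.146 × 0.0625 = 0.009125
  node-f: 0.03 × 0.12 = 0.0036
  node-e: 0.151 × 0.33 = 0.04983
Total = 0.107205.
P(node-b | evidence) = 0.009125 / 0.107205 ≈ 0.085.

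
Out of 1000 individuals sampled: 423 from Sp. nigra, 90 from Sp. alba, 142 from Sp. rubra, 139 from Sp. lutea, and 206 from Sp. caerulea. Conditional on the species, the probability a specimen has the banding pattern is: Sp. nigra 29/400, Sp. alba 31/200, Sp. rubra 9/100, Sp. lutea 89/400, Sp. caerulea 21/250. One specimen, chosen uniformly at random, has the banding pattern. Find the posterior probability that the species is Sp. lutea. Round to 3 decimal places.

Unnormalized posteriors (prior × likelihood):
  Sp. nigra: 0.423 × 0.0725 = 0.0306675
  Sp. alba: 0.09 × 0.155 = 0.01395
  Sp. rubra: 0.142 × 0.09 = 0.01278
  Sp. lutea: 0.139 × 0.2225 = 0.0309275
  Sp. caerulea: 0.206 × 0.084 = 0.017304
Normalizing constant = 0.105629.
P(Sp. lutea | evidence) = 0.0309275 / 0.105629 ≈ 0.293.

0.293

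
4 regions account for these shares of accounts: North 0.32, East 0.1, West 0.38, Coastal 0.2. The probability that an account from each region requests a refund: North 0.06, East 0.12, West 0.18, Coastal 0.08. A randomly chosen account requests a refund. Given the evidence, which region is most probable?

Compute prior × likelihood for every hypothesis:
  North: 0.32 × 0.06 = 0.0192
  East: 0.1 × 0.12 = 0.012
  West: 0.38 × 0.18 = 0.0684
  Coastal: 0.2 × 0.08 = 0.016
Normalizing constant = 0.1156.
Largest term belongs to West, so West is most probable.

West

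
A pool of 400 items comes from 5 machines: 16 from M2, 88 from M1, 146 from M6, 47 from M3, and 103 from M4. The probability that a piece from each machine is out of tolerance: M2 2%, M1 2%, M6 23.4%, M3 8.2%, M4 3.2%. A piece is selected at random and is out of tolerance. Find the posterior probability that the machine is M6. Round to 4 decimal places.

Prior × likelihood for each hypothesis:
  M2: 0.04 × 0.02 = 0.0008
  M1: 0.22 × 0.02 = 0.0044
  M6: 0.365 × 0.234 = 0.08541
  M3: 0.1175 × 0.082 = 0.009635
  M4: 0.2575 × 0.032 = 0.00824
Sum = 0.108485.
P(M6 | evidence) = 0.08541 / 0.108485 ≈ 0.7873.

0.7873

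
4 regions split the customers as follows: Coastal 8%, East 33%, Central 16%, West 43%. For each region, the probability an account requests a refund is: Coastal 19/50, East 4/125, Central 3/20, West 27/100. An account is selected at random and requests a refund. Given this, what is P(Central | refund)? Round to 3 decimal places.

0.133

By Bayes' rule, posterior ∝ prior × likelihood:
  Coastal: 0.08 × 0.38 = 0.0304
  East: 0.33 × 0.032 = 0.01056
  Central: 0.16 × 0.15 = 0.024
  West: 0.43 × 0.27 = 0.1161
Sum = 0.18106.
P(Central | evidence) = 0.024 / 0.18106 ≈ 0.133.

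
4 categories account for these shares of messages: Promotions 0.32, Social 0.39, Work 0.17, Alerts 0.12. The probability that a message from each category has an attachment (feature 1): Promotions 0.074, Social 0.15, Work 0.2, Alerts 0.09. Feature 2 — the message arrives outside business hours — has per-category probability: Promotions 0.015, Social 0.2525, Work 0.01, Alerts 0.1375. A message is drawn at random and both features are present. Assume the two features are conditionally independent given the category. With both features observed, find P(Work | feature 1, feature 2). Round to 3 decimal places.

Unnormalized posteriors (prior × likelihood):
  Promotions: 0.32 × 0.074 × 0.015 = 0.0003552
  Social: 0.39 × 0.15 × 0.2525 = 0.01477125
  Work: 0.17 × 0.2 × 0.01 = 0.00034
  Alerts: 0.12 × 0.09 × 0.1375 = 0.001485
Sum = 0.01695145.
P(Work | evidence) = 0.00034 / 0.01695145 ≈ 0.020.

0.020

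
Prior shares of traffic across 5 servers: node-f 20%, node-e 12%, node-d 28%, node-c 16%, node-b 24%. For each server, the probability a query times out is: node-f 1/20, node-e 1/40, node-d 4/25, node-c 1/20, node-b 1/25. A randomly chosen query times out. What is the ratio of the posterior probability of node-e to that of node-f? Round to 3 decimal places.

0.300

Unnormalized posteriors (prior × likelihood):
  node-f: 0.2 × 0.05 = 0.01
  node-e: 0.12 × 0.025 = 0.003
  node-d: 0.28 × 0.16 = 0.0448
  node-c: 0.16 × 0.05 = 0.008
  node-b: 0.24 × 0.04 = 0.0096
Normalizing constant = 0.0754.
The ratio is 0.003 / 0.01 (the normalizer cancels) = 0.300.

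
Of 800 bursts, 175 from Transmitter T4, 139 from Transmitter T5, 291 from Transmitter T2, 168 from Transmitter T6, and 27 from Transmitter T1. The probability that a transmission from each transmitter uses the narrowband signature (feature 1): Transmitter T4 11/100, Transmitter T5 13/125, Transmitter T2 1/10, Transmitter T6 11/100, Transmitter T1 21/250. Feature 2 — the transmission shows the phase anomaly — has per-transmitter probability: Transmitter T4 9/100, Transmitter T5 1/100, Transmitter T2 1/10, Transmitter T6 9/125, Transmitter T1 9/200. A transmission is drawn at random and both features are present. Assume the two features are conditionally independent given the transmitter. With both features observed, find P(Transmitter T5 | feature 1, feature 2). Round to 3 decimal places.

0.023

Prior × likelihood for each hypothesis:
  Transmitter T4: 0.21875 × 0.11 × 0.09 = 0.002165625
  Transmitter T5: 0.17375 × 0.104 × 0.01 = 0.0001807
  Transmitter T2: 0.36375 × 0.1 × 0.1 = 0.0036375
  Transmitter T6: 0.21 × 0.11 × 0.072 = 0.0016632
  Transmitter T1: 0.03375 × 0.084 × 0.045 = 0.000127575
Sum = 0.0077746.
P(Transmitter T5 | evidence) = 0.0001807 / 0.0077746 ≈ 0.023.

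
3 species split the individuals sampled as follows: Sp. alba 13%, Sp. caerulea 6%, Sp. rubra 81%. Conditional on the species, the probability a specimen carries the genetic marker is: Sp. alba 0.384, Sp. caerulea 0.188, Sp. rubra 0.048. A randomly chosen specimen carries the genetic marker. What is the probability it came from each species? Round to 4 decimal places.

By Bayes' rule, posterior ∝ prior × likelihood:
  Sp. alba: 0.13 × 0.384 = 0.04992
  Sp. caerulea: 0.06 × 0.188 = 0.01128
  Sp. rubra: 0.81 × 0.048 = 0.03888
Total = 0.10008.
P(Sp. alba | marker) = 0.04992/0.10008 ≈ 0.4988
P(Sp. caerulea | marker) = 0.01128/0.10008 ≈ 0.1127
P(Sp. rubra | marker) = 0.03888/0.10008 ≈ 0.3885
(Check: 0.4988+0.1127+0.3885 = 1.0000.)

Sp. alba 0.4988, Sp. caerulea 0.1127, Sp. rubra 0.3885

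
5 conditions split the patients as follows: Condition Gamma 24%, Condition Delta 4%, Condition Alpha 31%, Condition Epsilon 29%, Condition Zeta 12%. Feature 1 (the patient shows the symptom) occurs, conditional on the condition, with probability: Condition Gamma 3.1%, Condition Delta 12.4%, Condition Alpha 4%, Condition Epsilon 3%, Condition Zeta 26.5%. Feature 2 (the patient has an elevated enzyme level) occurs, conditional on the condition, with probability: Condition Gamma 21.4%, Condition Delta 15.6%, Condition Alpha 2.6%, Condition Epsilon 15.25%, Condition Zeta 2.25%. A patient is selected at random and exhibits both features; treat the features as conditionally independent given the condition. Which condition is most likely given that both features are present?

Prior × likelihood for each hypothesis:
  Condition Gamma: 0.24 × 0.031 × 0.214 = 0.00159216
  Condition Delta: 0.04 × 0.124 × 0.156 = 0.00077376
  Condition Alpha: 0.31 × 0.04 × 0.026 = 0.0003224
  Condition Epsilon: 0.29 × 0.03 × 0.1525 = 0.00132675
  Condition Zeta: 0.12 × 0.265 × 0.0225 = 0.0007155
Normalizing constant = 0.00473057.
Largest term belongs to Condition Gamma, so Condition Gamma is most probable.

Condition Gamma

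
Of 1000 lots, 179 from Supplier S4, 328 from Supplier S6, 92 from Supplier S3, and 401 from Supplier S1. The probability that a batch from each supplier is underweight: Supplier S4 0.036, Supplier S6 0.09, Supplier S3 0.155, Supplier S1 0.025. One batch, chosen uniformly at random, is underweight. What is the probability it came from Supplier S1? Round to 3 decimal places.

0.166

Unnormalized posteriors (prior × likelihood):
  Supplier S4: 0.179 × 0.036 = 0.006444
  Supplier S6: 0.328 × 0.09 = 0.02952
  Supplier S3: 0.092 × 0.155 = 0.01426
  Supplier S1: 0.401 × 0.025 = 0.010025
Sum = 0.060249.
P(Supplier S1 | evidence) = 0.010025 / 0.060249 ≈ 0.166.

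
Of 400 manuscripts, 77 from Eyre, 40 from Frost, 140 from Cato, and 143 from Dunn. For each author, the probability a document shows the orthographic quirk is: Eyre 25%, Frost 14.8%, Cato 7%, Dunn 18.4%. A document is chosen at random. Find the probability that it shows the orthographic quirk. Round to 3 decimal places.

0.153

Unnormalized posteriors (prior × likelihood):
  Eyre: 0.1925 × 0.25 = 0.048125
  Frost: 0.1 × 0.148 = 0.0148
  Cato: 0.35 × 0.07 = 0.0245
  Dunn: 0.3575 × 0.184 = 0.06578
P(quirk) = 0.048125 + 0.0148 + 0.0245 + 0.06578 = 0.153205 → 0.153.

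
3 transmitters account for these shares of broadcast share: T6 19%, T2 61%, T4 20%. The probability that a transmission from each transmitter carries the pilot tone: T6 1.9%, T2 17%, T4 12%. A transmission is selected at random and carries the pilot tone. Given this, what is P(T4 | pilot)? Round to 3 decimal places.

0.183

Unnormalized posteriors (prior × likelihood):
  T6: 0.19 × 0.019 = 0.00361
  T2: 0.61 × 0.17 = 0.1037
  T4: 0.2 × 0.12 = 0.024
Normalizing constant = 0.13131.
P(T4 | evidence) = 0.024 / 0.13131 ≈ 0.183.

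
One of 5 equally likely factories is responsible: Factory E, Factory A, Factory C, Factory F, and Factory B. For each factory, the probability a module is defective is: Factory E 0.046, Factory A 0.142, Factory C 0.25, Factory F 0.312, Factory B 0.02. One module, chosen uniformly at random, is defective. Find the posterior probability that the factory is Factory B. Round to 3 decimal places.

0.026

Since the prior is uniform, the posterior is proportional to the likelihood:
  Factory E: 0.046
  Factory A: 0.142
  Factory C: 0.25
  Factory F: 0.312
  Factory B: 0.02
Total = 0.77.
P(Factory B | evidence) = 0.02 / 0.77 ≈ 0.026.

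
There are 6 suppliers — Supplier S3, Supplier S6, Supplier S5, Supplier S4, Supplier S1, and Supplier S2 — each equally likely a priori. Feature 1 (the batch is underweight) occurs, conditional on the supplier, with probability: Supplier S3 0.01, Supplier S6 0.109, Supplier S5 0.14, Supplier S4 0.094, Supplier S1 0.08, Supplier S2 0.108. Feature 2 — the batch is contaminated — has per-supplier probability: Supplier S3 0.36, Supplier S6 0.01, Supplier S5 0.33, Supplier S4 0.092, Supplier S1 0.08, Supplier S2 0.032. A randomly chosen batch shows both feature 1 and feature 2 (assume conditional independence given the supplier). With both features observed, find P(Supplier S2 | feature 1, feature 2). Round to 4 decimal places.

0.0498

Since the prior is uniform, the posterior is proportional to the likelihood:
  Supplier S3: 0.01 × 0.36 = 0.0036
  Supplier S6: 0.109 × 0.01 = 0.00109
  Supplier S5: 0.14 × 0.33 = 0.0462
  Supplier S4: 0.094 × 0.092 = 0.008648
  Supplier S1: 0.08 × 0.08 = 0.0064
  Supplier S2: 0.108 × 0.032 = 0.003456
Normalizing constant = 0.069394.
P(Supplier S2 | evidence) = 0.003456 / 0.069394 ≈ 0.0498.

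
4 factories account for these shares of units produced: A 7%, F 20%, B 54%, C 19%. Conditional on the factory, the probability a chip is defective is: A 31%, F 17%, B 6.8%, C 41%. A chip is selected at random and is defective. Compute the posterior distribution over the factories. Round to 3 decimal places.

Prior × likelihood for each hypothesis:
  A: 0.07 × 0.31 = 0.0217
  F: 0.2 × 0.17 = 0.034
  B: 0.54 × 0.068 = 0.03672
  C: 0.19 × 0.41 = 0.0779
Total = 0.17032.
P(A | defective) = 0.0217/0.17032 ≈ 0.127
P(F | defective) = 0.034/0.17032 ≈ 0.200
P(B | defective) = 0.03672/0.17032 ≈ 0.216
P(C | defective) = 0.0779/0.17032 ≈ 0.457
(Check: 0.127+0.200+0.216+0.457 = 1.000.)

A 0.127, F 0.200, B 0.216, C 0.457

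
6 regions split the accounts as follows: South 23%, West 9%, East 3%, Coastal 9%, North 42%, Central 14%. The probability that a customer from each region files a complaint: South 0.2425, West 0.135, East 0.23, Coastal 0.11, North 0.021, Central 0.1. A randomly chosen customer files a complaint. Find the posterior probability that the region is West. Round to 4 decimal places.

0.1130

By Bayes' rule, posterior ∝ prior × likelihood:
  South: 0.23 × 0.2425 = 0.055775
  West: 0.09 × 0.135 = 0.01215
  East: 0.03 × 0.23 = 0.0069
  Coastal: 0.09 × 0.11 = 0.0099
  North: 0.42 × 0.021 = 0.00882
  Central: 0.14 × 0.1 = 0.014
Sum = 0.107545.
P(West | evidence) = 0.01215 / 0.107545 ≈ 0.1130.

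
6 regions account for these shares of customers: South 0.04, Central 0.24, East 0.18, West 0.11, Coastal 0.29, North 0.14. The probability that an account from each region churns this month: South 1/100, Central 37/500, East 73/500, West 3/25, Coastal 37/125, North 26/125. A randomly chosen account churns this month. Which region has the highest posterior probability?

Unnormalized posteriors (prior × likelihood):
  South: 0.04 × 0.01 = 0.0004
  Central: 0.24 × 0.074 = 0.01776
  East: 0.18 × 0.146 = 0.02628
  West: 0.11 × 0.12 = 0.0132
  Coastal: 0.29 × 0.296 = 0.08584
  North: 0.14 × 0.208 = 0.02912
Normalizing constant = 0.1726.
Largest term belongs to Coastal, so Coastal is most probable.

Coastal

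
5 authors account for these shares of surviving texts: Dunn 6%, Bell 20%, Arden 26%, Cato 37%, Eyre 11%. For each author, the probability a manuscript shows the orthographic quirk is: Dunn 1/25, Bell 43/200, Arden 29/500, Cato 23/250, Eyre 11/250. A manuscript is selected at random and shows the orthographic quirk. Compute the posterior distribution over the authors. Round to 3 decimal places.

By Bayes' rule, posterior ∝ prior × likelihood:
  Dunn: 0.06 × 0.04 = 0.0024
  Bell: 0.2 × 0.215 = 0.043
  Arden: 0.26 × 0.058 = 0.01508
  Cato: 0.37 × 0.092 = 0.03404
  Eyre: 0.11 × 0.044 = 0.00484
Total = 0.09936.
P(Dunn | quirk) = 0.0024/0.09936 ≈ 0.024
P(Bell | quirk) = 0.043/0.09936 ≈ 0.433
P(Arden | quirk) = 0.01508/0.09936 ≈ 0.152
P(Cato | quirk) = 0.03404/0.09936 ≈ 0.343
P(Eyre | quirk) = 0.00484/0.09936 ≈ 0.049
(Check: 0.024+0.433+0.152+0.343+0.049 = 1.001.)

Dunn 0.024, Bell 0.433, Arden 0.152, Cato 0.343, Eyre 0.049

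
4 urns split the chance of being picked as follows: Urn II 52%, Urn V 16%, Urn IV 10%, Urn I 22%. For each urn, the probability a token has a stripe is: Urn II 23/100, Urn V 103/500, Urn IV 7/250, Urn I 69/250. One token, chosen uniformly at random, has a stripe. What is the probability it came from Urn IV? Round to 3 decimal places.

By Bayes' rule, posterior ∝ prior × likelihood:
  Urn II: 0.52 × 0.23 = 0.1196
  Urn V: 0.16 × 0.206 = 0.03296
  Urn IV: 0.1 × 0.028 = 0.0028
  Urn I: 0.22 × 0.276 = 0.06072
Sum = 0.21608.
P(Urn IV | evidence) = 0.0028 / 0.21608 ≈ 0.013.

0.013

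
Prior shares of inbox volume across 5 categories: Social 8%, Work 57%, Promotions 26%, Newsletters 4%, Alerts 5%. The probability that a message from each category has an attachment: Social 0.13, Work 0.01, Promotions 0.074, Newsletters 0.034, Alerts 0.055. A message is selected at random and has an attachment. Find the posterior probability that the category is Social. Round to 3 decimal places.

0.264

By Bayes' rule, posterior ∝ prior × likelihood:
  Social: 0.08 × 0.13 = 0.0104
  Work: 0.57 × 0.01 = 0.0057
  Promotions: 0.26 × 0.074 = 0.01924
  Newsletters: 0.04 × 0.034 = 0.00136
  Alerts: 0.05 × 0.055 = 0.00275
Sum = 0.03945.
P(Social | evidence) = 0.0104 / 0.03945 ≈ 0.264.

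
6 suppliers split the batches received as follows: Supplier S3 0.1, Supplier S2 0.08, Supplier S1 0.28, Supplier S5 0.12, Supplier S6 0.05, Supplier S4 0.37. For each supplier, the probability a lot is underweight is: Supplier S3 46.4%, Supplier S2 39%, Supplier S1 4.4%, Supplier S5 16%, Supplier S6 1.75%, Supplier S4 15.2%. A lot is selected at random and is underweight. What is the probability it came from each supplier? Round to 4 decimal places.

Prior × likelihood for each hypothesis:
  Supplier S3: 0.1 × 0.464 = 0.0464
  Supplier S2: 0.08 × 0.39 = 0.0312
  Supplier S1: 0.28 × 0.044 = 0.01232
  Supplier S5: 0.12 × 0.16 = 0.0192
  Supplier S6: 0.05 × 0.0175 = 0.000875
  Supplier S4: 0.37 × 0.152 = 0.05624
Sum = 0.166235.
P(Supplier S3 | underweight) = 0.0464/0.166235 ≈ 0.2791
P(Supplier S2 | underweight) = 0.0312/0.166235 ≈ 0.1877
P(Supplier S1 | underweight) = 0.01232/0.166235 ≈ 0.0741
P(Supplier S5 | underweight) = 0.0192/0.166235 ≈ 0.1155
P(Supplier S6 | underweight) = 0.000875/0.166235 ≈ 0.0053
P(Supplier S4 | underweight) = 0.05624/0.166235 ≈ 0.3383

Supplier S3 0.2791, Supplier S2 0.1877, Supplier S1 0.0741, Supplier S5 0.1155, Supplier S6 0.0053, Supplier S4 0.3383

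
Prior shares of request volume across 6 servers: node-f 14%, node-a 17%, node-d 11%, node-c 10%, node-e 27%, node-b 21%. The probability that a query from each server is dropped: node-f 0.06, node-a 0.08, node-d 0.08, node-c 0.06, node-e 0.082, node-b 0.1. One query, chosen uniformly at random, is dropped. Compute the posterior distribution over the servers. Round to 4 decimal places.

node-f 0.1051, node-a 0.1701, node-d 0.1101, node-c 0.0751, node-e 0.2770, node-b 0.2627

Prior × likelihood for each hypothesis:
  node-f: 0.14 × 0.06 = 0.0084
  node-a: 0.17 × 0.08 = 0.0136
  node-d: 0.11 × 0.08 = 0.0088
  node-c: 0.1 × 0.06 = 0.006
  node-e: 0.27 × 0.082 = 0.02214
  node-b: 0.21 × 0.1 = 0.021
Normalizing constant = 0.07994.
P(node-f | dropped) = 0.0084/0.07994 ≈ 0.1051
P(node-a | dropped) = 0.0136/0.07994 ≈ 0.1701
P(node-d | dropped) = 0.0088/0.07994 ≈ 0.1101
P(node-c | dropped) = 0.006/0.07994 ≈ 0.0751
P(node-e | dropped) = 0.02214/0.07994 ≈ 0.2770
P(node-b | dropped) = 0.021/0.07994 ≈ 0.2627
(Check: 0.1051+0.1701+0.1101+0.0751+0.2770+0.2627 = 1.0001.)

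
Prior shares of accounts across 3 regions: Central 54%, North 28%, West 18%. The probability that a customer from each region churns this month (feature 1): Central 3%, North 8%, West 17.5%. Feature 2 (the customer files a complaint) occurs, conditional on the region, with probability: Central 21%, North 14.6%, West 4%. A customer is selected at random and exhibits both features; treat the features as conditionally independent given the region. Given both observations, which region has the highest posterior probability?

Central

By Bayes' rule, posterior ∝ prior × likelihood:
  Central: 0.54 × 0.03 × 0.21 = 0.003402
  North: 0.28 × 0.08 × 0.146 = 0.0032704
  West: 0.18 × 0.175 × 0.04 = 0.00126
Normalizing constant = 0.0079324.
Largest term belongs to Central, so Central is most probable.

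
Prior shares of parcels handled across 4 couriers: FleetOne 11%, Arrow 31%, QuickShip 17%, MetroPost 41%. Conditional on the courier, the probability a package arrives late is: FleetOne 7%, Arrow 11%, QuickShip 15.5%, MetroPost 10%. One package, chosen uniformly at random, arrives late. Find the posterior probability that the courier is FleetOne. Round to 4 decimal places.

0.0705

Unnormalized posteriors (prior × likelihood):
  FleetOne: 0.11 × 0.07 = 0.0077
  Arrow: 0.31 × 0.11 = 0.0341
  QuickShip: 0.17 × 0.155 = 0.02635
  MetroPost: 0.41 × 0.1 = 0.041
Normalizing constant = 0.10915.
P(FleetOne | evidence) = 0.0077 / 0.10915 ≈ 0.0705.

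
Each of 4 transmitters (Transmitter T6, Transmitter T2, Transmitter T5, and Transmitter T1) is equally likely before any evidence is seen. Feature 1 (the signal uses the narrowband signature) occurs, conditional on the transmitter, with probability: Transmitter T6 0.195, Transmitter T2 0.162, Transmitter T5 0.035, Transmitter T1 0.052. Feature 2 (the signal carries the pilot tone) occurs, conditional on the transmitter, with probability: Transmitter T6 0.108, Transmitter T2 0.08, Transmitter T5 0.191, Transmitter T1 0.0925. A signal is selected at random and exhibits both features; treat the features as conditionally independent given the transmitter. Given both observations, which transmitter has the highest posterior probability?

Since the prior is uniform, the posterior is proportional to the likelihood:
  Transmitter T6: 0.195 × 0.108 = 0.02106
  Transmitter T2: 0.162 × 0.08 = 0.01296
  Transmitter T5: 0.035 × 0.191 = 0.006685
  Transmitter T1: 0.052 × 0.0925 = 0.00481
Sum = 0.045515.
Largest term belongs to Transmitter T6, so Transmitter T6 is most probable.

Transmitter T6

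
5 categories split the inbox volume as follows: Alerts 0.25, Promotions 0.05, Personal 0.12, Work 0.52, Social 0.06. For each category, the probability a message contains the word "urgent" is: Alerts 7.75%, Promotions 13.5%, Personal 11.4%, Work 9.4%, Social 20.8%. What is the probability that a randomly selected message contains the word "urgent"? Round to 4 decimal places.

0.1012

By Bayes' rule, posterior ∝ prior × likelihood:
  Alerts: 0.25 × 0.0775 = 0.019375
  Promotions: 0.05 × 0.135 = 0.00675
  Personal: 0.12 × 0.114 = 0.01368
  Work: 0.52 × 0.094 = 0.04888
  Social: 0.06 × 0.208 = 0.01248
P(urgent-flag) = 0.019375 + 0.00675 + 0.01368 + 0.04888 + 0.01248 = 0.101165 → 0.1012.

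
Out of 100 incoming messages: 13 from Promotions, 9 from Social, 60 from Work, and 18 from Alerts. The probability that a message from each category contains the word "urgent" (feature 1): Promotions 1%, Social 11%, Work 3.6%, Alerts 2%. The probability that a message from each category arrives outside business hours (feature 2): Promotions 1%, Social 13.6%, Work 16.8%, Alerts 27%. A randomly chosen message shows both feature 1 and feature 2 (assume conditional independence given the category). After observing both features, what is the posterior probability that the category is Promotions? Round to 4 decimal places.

By Bayes' rule, posterior ∝ prior × likelihood:
  Promotions: 0.13 × 0.01 × 0.01 = 0.000013
  Social: 0.09 × 0.11 × 0.136 = 0.0013464
  Work: 0.6 × 0.036 × 0.168 = 0.0036288
  Alerts: 0.18 × 0.02 × 0.27 = 0.000972
Total = 0.0059602.
P(Promotions | evidence) = 0.000013 / 0.0059602 ≈ 0.0022.

0.0022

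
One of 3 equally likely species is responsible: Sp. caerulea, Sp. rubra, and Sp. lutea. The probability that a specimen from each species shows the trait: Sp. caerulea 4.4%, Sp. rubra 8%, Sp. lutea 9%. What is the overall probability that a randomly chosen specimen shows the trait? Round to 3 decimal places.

0.071

With a uniform prior (1/3 each), posterior ∝ likelihood:
  Sp. caerulea: 0.044
  Sp. rubra: 0.08
  Sp. lutea: 0.09
P(trait) = (1/3) × (0.044 + 0.08 + 0.09) = 0.214/3 ≈ 0.071.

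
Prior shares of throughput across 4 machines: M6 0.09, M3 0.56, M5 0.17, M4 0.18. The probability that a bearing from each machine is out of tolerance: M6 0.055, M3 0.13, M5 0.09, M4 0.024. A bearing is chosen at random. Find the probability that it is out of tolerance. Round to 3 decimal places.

Unnormalized posteriors (prior × likelihood):
  M6: 0.09 × 0.055 = 0.00495
  M3: 0.56 × 0.13 = 0.0728
  M5: 0.17 × 0.09 = 0.0153
  M4: 0.18 × 0.024 = 0.00432
P(oversize) = 0.00495 + 0.0728 + 0.0153 + 0.00432 = 0.09737 → 0.097.

0.097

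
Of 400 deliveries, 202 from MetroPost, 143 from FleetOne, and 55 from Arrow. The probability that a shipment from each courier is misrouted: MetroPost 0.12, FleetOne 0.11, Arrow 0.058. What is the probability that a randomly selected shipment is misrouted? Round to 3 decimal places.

Unnormalized posteriors (prior × likelihood):
  MetroPost: 0.505 × 0.12 = 0.0606
  FleetOne: 0.3575 × 0.11 = 0.039325
  Arrow: 0.1375 × 0.058 = 0.007975
P(misrouted) = 0.0606 + 0.039325 + 0.007975 = 0.1079 → 0.108.

0.108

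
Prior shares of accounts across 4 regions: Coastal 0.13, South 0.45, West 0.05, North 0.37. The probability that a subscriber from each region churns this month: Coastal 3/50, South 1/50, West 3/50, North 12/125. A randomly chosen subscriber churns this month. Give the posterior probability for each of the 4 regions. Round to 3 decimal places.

Unnormalized posteriors (prior × likelihood):
  Coastal: 0.13 × 0.06 = 0.0078
  South: 0.45 × 0.02 = 0.009
  West: 0.05 × 0.06 = 0.003
  North: 0.37 × 0.096 = 0.03552
Sum = 0.05532.
P(Coastal | churn) = 0.0078/0.05532 ≈ 0.141
P(South | churn) = 0.009/0.05532 ≈ 0.163
P(West | churn) = 0.003/0.05532 ≈ 0.054
P(North | churn) = 0.03552/0.05532 ≈ 0.642
(Check: 0.141+0.163+0.054+0.642 = 1.000.)

Coastal 0.141, South 0.163, West 0.054, North 0.642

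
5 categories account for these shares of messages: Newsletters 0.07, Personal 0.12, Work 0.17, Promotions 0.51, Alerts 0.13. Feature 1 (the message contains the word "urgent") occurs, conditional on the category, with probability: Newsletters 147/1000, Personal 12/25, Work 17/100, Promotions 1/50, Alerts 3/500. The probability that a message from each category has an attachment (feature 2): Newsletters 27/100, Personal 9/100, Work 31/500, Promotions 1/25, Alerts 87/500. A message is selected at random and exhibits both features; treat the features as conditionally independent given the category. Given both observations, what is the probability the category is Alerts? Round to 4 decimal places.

0.0132

Unnormalized posteriors (prior × likelihood):
  Newsletters: 0.07 × 0.147 × 0.27 = 0.0027783
  Personal: 0.12 × 0.48 × 0.09 = 0.005184
  Work: 0.17 × 0.17 × 0.062 = 0.0017918
  Promotions: 0.51 × 0.02 × 0.04 = 0.000408
  Alerts: 0.13 × 0.006 × 0.174 = 0.00013572
Total = 0.01029782.
P(Alerts | evidence) = 0.00013572 / 0.01029782 ≈ 0.0132.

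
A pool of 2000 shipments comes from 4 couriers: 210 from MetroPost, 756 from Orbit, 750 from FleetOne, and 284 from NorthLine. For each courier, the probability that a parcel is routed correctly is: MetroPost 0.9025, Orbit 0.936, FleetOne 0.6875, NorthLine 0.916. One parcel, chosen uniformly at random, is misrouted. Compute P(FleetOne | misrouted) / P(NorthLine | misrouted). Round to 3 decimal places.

Taking complements, P(misrouted | each) = MetroPost 0.0975, Orbit 0.064, FleetOne 0.3125, NorthLine 0.084.
Prior × likelihood for each hypothesis:
  MetroPost: 0.105 × 0.0975 = 0.0102375
  Orbit: 0.378 × 0.064 = 0.024192
  FleetOne: 0.375 × 0.3125 = 0.1171875
  NorthLine: 0.142 × 0.084 = 0.011928
Normalizing constant = 0.163545.
The ratio is 0.1171875 / 0.011928 (the normalizer cancels) = 9.825.

9.825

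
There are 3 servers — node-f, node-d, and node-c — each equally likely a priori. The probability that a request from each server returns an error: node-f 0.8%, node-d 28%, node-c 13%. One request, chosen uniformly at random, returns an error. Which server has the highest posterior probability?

node-d

With a uniform prior (1/3 each), posterior ∝ likelihood:
  node-f: 0.008
  node-d: 0.28
  node-c: 0.13
Total = 0.418.
Largest term belongs to node-d, so node-d is most probable.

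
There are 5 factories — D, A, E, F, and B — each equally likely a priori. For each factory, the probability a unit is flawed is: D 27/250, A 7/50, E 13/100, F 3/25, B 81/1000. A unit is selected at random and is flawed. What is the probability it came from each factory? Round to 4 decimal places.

Since the prior is uniform, the posterior is proportional to the likelihood:
  D: 0.108
  A: 0.14
  E: 0.13
  F: 0.12
  B: 0.081
Total = 0.579.
P(D | flawed) = 0.108/0.579 ≈ 0.1865
P(A | flawed) = 0.14/0.579 ≈ 0.2418
P(E | flawed) = 0.13/0.579 ≈ 0.2245
P(F | flawed) = 0.12/0.579 ≈ 0.2073
P(B | flawed) = 0.081/0.579 ≈ 0.1399

D 0.1865, A 0.2418, E 0.2245, F 0.2073, B 0.1399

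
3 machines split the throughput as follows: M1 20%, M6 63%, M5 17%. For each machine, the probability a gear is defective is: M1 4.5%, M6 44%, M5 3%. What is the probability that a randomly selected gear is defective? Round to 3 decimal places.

Unnormalized posteriors (prior × likelihood):
  M1: 0.2 × 0.045 = 0.009
  M6: 0.63 × 0.44 = 0.2772
  M5: 0.17 × 0.03 = 0.0051
P(defective) = 0.009 + 0.2772 + 0.0051 = 0.2913 → 0.291.

0.291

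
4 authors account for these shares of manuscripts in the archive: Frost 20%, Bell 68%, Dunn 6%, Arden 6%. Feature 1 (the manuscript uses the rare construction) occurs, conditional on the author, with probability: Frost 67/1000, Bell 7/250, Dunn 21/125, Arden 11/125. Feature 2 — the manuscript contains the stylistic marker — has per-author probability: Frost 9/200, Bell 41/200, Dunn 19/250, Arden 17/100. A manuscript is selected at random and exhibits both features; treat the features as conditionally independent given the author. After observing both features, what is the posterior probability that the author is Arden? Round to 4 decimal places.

Compute prior × likelihood for every hypothesis:
  Frost: 0.2 × 0.067 × 0.045 = 0.000603
  Bell: 0.68 × 0.028 × 0.205 = 0.0039032
  Dunn: 0.06 × 0.168 × 0.076 = 0.00076608
  Arden: 0.06 × 0.088 × 0.17 = 0.0008976
Sum = 0.00616988.
P(Arden | evidence) = 0.0008976 / 0.00616988 ≈ 0.1455.

0.1455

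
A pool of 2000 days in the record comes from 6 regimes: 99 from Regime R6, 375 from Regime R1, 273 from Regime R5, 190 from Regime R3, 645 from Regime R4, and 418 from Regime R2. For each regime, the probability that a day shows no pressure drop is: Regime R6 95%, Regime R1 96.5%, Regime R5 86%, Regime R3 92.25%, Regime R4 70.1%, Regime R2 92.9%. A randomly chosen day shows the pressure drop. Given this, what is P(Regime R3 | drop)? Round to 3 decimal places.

0.050

Taking complements, P(drop | each) = Regime R6 0.05, Regime R1 0.035, Regime R5 0.14, Regime R3 0.0775, Regime R4 0.299, Regime R2 0.071.
By Bayes' rule, posterior ∝ prior × likelihood:
  Regime R6: 0.0495 × 0.05 = 0.002475
  Regime R1: 0.1875 × 0.035 = 0.0065625
  Regime R5: 0.1365 × 0.14 = 0.01911
  Regime R3: 0.095 × 0.0775 = 0.0073625
  Regime R4: 0.3225 × 0.299 = 0.0964275
  Regime R2: 0.209 × 0.071 = 0.014839
Total = 0.1467765.
P(Regime R3 | evidence) = 0.0073625 / 0.1467765 ≈ 0.050.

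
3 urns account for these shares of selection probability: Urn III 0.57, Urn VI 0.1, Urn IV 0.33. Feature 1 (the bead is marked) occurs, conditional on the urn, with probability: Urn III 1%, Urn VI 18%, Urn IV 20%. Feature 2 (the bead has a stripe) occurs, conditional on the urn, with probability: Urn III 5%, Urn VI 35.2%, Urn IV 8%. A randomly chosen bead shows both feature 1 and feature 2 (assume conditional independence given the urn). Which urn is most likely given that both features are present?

Prior × likelihood for each hypothesis:
  Urn III: 0.57 × 0.01 × 0.05 = 0.000285
  Urn VI: 0.1 × 0.18 × 0.352 = 0.006336
  Urn IV: 0.33 × 0.2 × 0.08 = 0.00528
Normalizing constant = 0.011901.
Largest term belongs to Urn VI, so Urn VI is most probable.

Urn VI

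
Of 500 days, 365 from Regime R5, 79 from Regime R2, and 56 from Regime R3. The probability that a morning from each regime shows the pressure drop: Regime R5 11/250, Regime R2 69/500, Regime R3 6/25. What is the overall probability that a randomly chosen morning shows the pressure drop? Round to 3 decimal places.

0.081

Compute prior × likelihood for every hypothesis:
  Regime R5: 0.73 × 0.044 = 0.03212
  Regime R2: 0.158 × 0.138 = 0.021804
  Regime R3: 0.112 × 0.24 = 0.02688
P(drop) = 0.03212 + 0.021804 + 0.02688 = 0.080804 → 0.081.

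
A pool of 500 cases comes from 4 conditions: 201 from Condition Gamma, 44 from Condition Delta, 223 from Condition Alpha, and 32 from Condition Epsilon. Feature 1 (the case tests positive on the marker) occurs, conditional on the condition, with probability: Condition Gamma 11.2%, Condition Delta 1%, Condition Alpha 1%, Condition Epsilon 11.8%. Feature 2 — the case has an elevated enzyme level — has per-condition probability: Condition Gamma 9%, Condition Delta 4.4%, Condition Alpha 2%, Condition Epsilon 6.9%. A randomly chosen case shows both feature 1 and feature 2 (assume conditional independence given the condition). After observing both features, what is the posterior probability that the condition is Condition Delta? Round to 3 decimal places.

0.008

Unnormalized posteriors (prior × likelihood):
  Condition Gamma: 0.402 × 0.112 × 0.09 = 0.00405216
  Condition Delta: 0.088 × 0.01 × 0.044 = 0.00003872
  Condition Alpha: 0.446 × 0.01 × 0.02 = 0.0000892
  Condition Epsilon: 0.064 × 0.118 × 0.069 = 0.000521088
Total = 0.004701168.
P(Condition Delta | evidence) = 0.00003872 / 0.004701168 ≈ 0.008.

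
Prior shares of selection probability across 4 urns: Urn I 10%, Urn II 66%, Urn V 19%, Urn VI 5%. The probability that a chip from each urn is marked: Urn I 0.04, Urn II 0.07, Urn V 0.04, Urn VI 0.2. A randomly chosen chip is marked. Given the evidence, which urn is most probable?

Urn II

By Bayes' rule, posterior ∝ prior × likelihood:
  Urn I: 0.1 × 0.04 = 0.004
  Urn II: 0.66 × 0.07 = 0.0462
  Urn V: 0.19 × 0.04 = 0.0076
  Urn VI: 0.05 × 0.2 = 0.01
Sum = 0.0678.
Largest term belongs to Urn II, so Urn II is most probable.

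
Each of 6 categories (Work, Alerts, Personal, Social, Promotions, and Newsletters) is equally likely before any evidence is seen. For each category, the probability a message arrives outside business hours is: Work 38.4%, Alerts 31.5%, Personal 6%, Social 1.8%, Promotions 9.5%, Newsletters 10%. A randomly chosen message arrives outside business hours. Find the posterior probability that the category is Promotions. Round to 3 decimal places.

Since the prior is uniform, the posterior is proportional to the likelihood:
  Work: 0.384
  Alerts: 0.315
  Personal: 0.06
  Social: 0.018
  Promotions: 0.095
  Newsletters: 0.1
Normalizing constant = 0.972.
P(Promotions | evidence) = 0.095 / 0.972 ≈ 0.098.

0.098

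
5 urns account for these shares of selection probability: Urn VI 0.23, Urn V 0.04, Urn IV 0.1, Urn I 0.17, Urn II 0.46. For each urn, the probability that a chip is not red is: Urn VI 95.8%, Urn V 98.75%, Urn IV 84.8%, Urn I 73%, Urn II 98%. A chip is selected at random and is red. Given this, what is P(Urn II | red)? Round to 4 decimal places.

0.1143

Taking complements, P(red | each) = Urn VI 0.042, Urn V 0.0125, Urn IV 0.152, Urn I 0.27, Urn II 0.02.
Compute prior × likelihood for every hypothesis:
  Urn VI: 0.23 × 0.042 = 0.00966
  Urn V: 0.04 × 0.0125 = 0.0005
  Urn IV: 0.1 × 0.152 = 0.0152
  Urn I: 0.17 × 0.27 = 0.0459
  Urn II: 0.46 × 0.02 = 0.0092
Normalizing constant = 0.08046.
P(Urn II | evidence) = 0.0092 / 0.08046 ≈ 0.1143.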